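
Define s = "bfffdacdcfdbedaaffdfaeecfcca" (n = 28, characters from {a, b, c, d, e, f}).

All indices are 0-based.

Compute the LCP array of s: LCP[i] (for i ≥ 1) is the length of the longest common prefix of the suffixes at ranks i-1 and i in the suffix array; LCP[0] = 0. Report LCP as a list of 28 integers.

rank→(start, suffix):
  0 → (27, 'a')
  1 → (14, 'aaffdfaeecfcca')
  2 → (5, 'acdcfdbedaaffdfaeecfcca')
  3 → (20, 'aeecfcca')
  4 → (15, 'affdfaeecfcca')
  5 → (11, 'bedaaffdfaeecfcca')
  6 → (0, 'bfffdacdcfdbedaaffdfaeecfcca')
  7 → (26, 'ca')
  8 → (25, 'cca')
  9 → (6, 'cdcfdbedaaffdfaeecfcca')
  10 → (23, 'cfcca')
  11 → (8, 'cfdbedaaffdfaeecfcca')
  12 → (13, 'daaffdfaeecfcca')
  13 → (4, 'dacdcfdbedaaffdfaeecfcca')
  14 → (10, 'dbedaaffdfaeecfcca')
  15 → (7, 'dcfdbedaaffdfaeecfcca')
  16 → (18, 'dfaeecfcca')
  17 → (22, 'ecfcca')
  18 → (12, 'edaaffdfaeecfcca')
  19 → (21, 'eecfcca')
  20 → (19, 'faeecfcca')
  21 → (24, 'fcca')
  22 → (3, 'fdacdcfdbedaaffdfaeecfcca')
  23 → (9, 'fdbedaaffdfaeecfcca')
  24 → (17, 'fdfaeecfcca')
  25 → (2, 'ffdacdcfdbedaaffdfaeecfcca')
  26 → (16, 'ffdfaeecfcca')
  27 → (1, 'fffdacdcfdbedaaffdfaeecfcca')

SA = [27, 14, 5, 20, 15, 11, 0, 26, 25, 6, 23, 8, 13, 4, 10, 7, 18, 22, 12, 21, 19, 24, 3, 9, 17, 2, 16, 1]
rank  pair      lcp
   1  s[27:],s[14:]  1  'a'
   2  s[14:],s[5:]  1  'a'
   3  s[5:],s[20:]  1  'a'
   4  s[20:],s[15:]  1  'a'
   5  s[15:],s[11:]  0  ''
   6  s[11:],s[0:]  1  'b'
   7  s[0:],s[26:]  0  ''
   8  s[26:],s[25:]  1  'c'
   9  s[25:],s[6:]  1  'c'
  10  s[6:],s[23:]  1  'c'
  11  s[23:],s[8:]  2  'cf'
  12  s[8:],s[13:]  0  ''
  13  s[13:],s[4:]  2  'da'
  14  s[4:],s[10:]  1  'd'
  15  s[10:],s[7:]  1  'd'
  16  s[7:],s[18:]  1  'd'
  17  s[18:],s[22:]  0  ''
  18  s[22:],s[12:]  1  'e'
  19  s[12:],s[21:]  1  'e'
  20  s[21:],s[19:]  0  ''
  21  s[19:],s[24:]  1  'f'
  22  s[24:],s[3:]  1  'f'
  23  s[3:],s[9:]  2  'fd'
  24  s[9:],s[17:]  2  'fd'
  25  s[17:],s[2:]  1  'f'
  26  s[2:],s[16:]  3  'ffd'
  27  s[16:],s[1:]  2  'ff'

[0, 1, 1, 1, 1, 0, 1, 0, 1, 1, 1, 2, 0, 2, 1, 1, 1, 0, 1, 1, 0, 1, 1, 2, 2, 1, 3, 2]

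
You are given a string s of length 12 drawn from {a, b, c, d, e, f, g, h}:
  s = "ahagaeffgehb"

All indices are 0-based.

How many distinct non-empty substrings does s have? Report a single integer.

72

rank→(start, suffix):
  0 → (4, 'aeffgehb')
  1 → (2, 'agaeffgehb')
  2 → (0, 'ahagaeffgehb')
  3 → (11, 'b')
  4 → (5, 'effgehb')
  5 → (9, 'ehb')
  6 → (6, 'ffgehb')
  7 → (7, 'fgehb')
  8 → (3, 'gaeffgehb')
  9 → (8, 'gehb')
  10 → (1, 'hagaeffgehb')
  11 → (10, 'hb')

SA = [4, 2, 0, 11, 5, 9, 6, 7, 3, 8, 1, 10]
rank  pair      lcp
   1  s[4:],s[2:]  1  'a'
   2  s[2:],s[0:]  1  'a'
   3  s[0:],s[11:]  0  ''
   4  s[11:],s[5:]  0  ''
   5  s[5:],s[9:]  1  'e'
   6  s[9:],s[6:]  0  ''
   7  s[6:],s[7:]  1  'f'
   8  s[7:],s[3:]  0  ''
   9  s[3:],s[8:]  1  'g'
  10  s[8:],s[1:]  0  ''
  11  s[1:],s[10:]  1  'h'

n(n+1)/2 = 12·13/2 = 78
Σ LCP = 0 + 1 + 1 + 0 + 0 + 1 + 0 + 1 + 0 + 1 + 0 + 1 = 6
distinct = 78 − 6 = 72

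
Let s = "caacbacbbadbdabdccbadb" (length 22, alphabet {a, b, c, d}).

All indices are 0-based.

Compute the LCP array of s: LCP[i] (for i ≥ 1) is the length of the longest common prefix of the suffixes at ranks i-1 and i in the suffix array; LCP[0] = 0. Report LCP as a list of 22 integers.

[0, 1, 1, 3, 1, 3, 0, 1, 2, 4, 1, 1, 2, 0, 1, 3, 2, 1, 0, 1, 2, 1]

sorted suffixes:
  #0 SA[0]=1  'aacbacbbadbdabdccbadb'
  #1 SA[1]=13  'abdccbadb'
  #2 SA[2]=2  'acbacbbadbdabdccbadb'
  #3 SA[3]=5  'acbbadbdabdccbadb'
  #4 SA[4]=19  'adb'
  #5 SA[5]=9  'adbdabdccbadb'
  #6 SA[6]=21  'b'
  #7 SA[7]=4  'bacbbadbdabdccbadb'
  #8 SA[8]=18  'badb'
  #9 SA[9]=8  'badbdabdccbadb'
  #10 SA[10]=7  'bbadbdabdccbadb'
  #11 SA[11]=11  'bdabdccbadb'
  #12 SA[12]=14  'bdccbadb'
  #13 SA[13]=0  'caacbacbbadbdabdccbadb'
  #14 SA[14]=3  'cbacbbadbdabdccbadb'
  #15 SA[15]=17  'cbadb'
  #16 SA[16]=6  'cbbadbdabdccbadb'
  #17 SA[17]=16  'ccbadb'
  #18 SA[18]=12  'dabdccbadb'
  #19 SA[19]=20  'db'
  #20 SA[20]=10  'dbdabdccbadb'
  #21 SA[21]=15  'dccbadb'

SA = [1, 13, 2, 5, 19, 9, 21, 4, 18, 8, 7, 11, 14, 0, 3, 17, 6, 16, 12, 20, 10, 15]
rank  pair      lcp
   1  s[1:],s[13:]  1  'a'
   2  s[13:],s[2:]  1  'a'
   3  s[2:],s[5:]  3  'acb'
   4  s[5:],s[19:]  1  'a'
   5  s[19:],s[9:]  3  'adb'
   6  s[9:],s[21:]  0  ''
   7  s[21:],s[4:]  1  'b'
   8  s[4:],s[18:]  2  'ba'
   9  s[18:],s[8:]  4  'badb'
  10  s[8:],s[7:]  1  'b'
  11  s[7:],s[11:]  1  'b'
  12  s[11:],s[14:]  2  'bd'
  13  s[14:],s[0:]  0  ''
  14  s[0:],s[3:]  1  'c'
  15  s[3:],s[17:]  3  'cba'
  16  s[17:],s[6:]  2  'cb'
  17  s[6:],s[16:]  1  'c'
  18  s[16:],s[12:]  0  ''
  19  s[12:],s[20:]  1  'd'
  20  s[20:],s[10:]  2  'db'
  21  s[10:],s[15:]  1  'd'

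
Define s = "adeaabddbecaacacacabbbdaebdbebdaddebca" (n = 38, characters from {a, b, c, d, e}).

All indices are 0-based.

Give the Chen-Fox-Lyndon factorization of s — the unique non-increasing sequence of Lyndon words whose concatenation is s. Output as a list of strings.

["ade", "aabddbecaacacacabbbdaebdbebdaddebc", "a"]

emit factor 1: 'ade' (i=0, period=3)
emit factor 2: 'aabddbecaacacacabbbdaebdbebdaddebc' (i=3, period=34)
emit factor 3: 'a' (i=37, period=1)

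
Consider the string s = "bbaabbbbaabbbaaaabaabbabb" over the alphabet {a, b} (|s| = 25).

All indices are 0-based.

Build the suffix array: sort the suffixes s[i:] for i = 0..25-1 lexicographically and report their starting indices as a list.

[13, 14, 15, 18, 8, 2, 16, 22, 19, 9, 3, 24, 12, 17, 7, 1, 21, 23, 11, 6, 0, 20, 10, 5, 4]

rank | idx | suffix
   0 |  13 | aaaabaabbabb
   1 |  14 | aaabaabbabb
   2 |  15 | aabaabbabb
   3 |  18 | aabbabb
   4 |   8 | aabbbaaaabaabbabb
   5 |   2 | aabbbbaabbbaaaabaabbabb
   6 |  16 | abaabbabb
   7 |  22 | abb
   8 |  19 | abbabb
   9 |   9 | abbbaaaabaabbabb
  10 |   3 | abbbbaabbbaaaabaabbabb
  11 |  24 | b
  12 |  12 | baaaabaabbabb
  13 |  17 | baabbabb
  14 |   7 | baabbbaaaabaabbabb
  15 |   1 | baabbbbaabbbaaaabaabbabb
  16 |  21 | babb
  17 |  23 | bb
  18 |  11 | bbaaaabaabbabb
  19 |   6 | bbaabbbaaaabaabbabb
  20 |   0 | bbaabbbbaabbbaaaabaabbabb
  21 |  20 | bbabb
  22 |  10 | bbbaaaabaabbabb
  23 |   5 | bbbaabbbaaaabaabbabb
  24 |   4 | bbbbaabbbaaaabaabbabb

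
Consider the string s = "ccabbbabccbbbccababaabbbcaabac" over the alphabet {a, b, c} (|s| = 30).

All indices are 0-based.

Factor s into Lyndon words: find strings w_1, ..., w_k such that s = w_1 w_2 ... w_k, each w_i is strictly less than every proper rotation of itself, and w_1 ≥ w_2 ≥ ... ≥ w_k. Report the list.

["c", "c", "abbbabccbbbcc", "ab", "ab", "aabbbc", "aabac"]

emit factor 1: 'c' (i=0, period=1)
emit factor 2: 'c' (i=1, period=1)
emit factor 3: 'abbbabccbbbcc' (i=2, period=13)
emit factor 4: 'ab' (i=15, period=2)
emit factor 5: 'ab' (i=17, period=2)
emit factor 6: 'aabbbc' (i=19, period=6)
emit factor 7: 'aabac' (i=25, period=5)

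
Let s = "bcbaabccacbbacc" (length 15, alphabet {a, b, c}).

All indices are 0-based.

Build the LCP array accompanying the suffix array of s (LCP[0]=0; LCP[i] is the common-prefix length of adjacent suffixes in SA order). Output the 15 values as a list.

rank→(start, suffix):
  0 → (3, 'aabccacbbacc')
  1 → (4, 'abccacbbacc')
  2 → (8, 'acbbacc')
  3 → (12, 'acc')
  4 → (2, 'baabccacbbacc')
  5 → (11, 'bacc')
  6 → (10, 'bbacc')
  7 → (0, 'bcbaabccacbbacc')
  8 → (5, 'bccacbbacc')
  9 → (14, 'c')
  10 → (7, 'cacbbacc')
  11 → (1, 'cbaabccacbbacc')
  12 → (9, 'cbbacc')
  13 → (13, 'cc')
  14 → (6, 'ccacbbacc')

SA = [3, 4, 8, 12, 2, 11, 10, 0, 5, 14, 7, 1, 9, 13, 6]
i: (SA[i-1],SA[i]) lcp shared
  1: (3,4) 1 'a'
  2: (4,8) 1 'a'
  3: (8,12) 2 'ac'
  4: (12,2) 0 ''
  5: (2,11) 2 'ba'
  6: (11,10) 1 'b'
  7: (10,0) 1 'b'
  8: (0,5) 2 'bc'
  9: (5,14) 0 ''
  10: (14,7) 1 'c'
  11: (7,1) 1 'c'
  12: (1,9) 2 'cb'
  13: (9,13) 1 'c'
  14: (13,6) 2 'cc'

[0, 1, 1, 2, 0, 2, 1, 1, 2, 0, 1, 1, 2, 1, 2]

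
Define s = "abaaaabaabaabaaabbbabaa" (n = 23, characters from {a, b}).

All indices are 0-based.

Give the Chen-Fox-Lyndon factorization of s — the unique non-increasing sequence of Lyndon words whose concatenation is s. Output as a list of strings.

emit factor 1: 'ab' (i=0, period=2)
emit factor 2: 'aaaabaabaabaaabbbab' (i=2, period=19)
emit factor 3: 'a' (i=21, period=1)
emit factor 4: 'a' (i=22, period=1)

["ab", "aaaabaabaabaaabbbab", "a", "a"]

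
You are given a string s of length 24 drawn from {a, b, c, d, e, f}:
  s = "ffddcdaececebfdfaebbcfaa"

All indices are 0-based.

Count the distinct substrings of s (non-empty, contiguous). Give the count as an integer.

275

sorted suffixes:
  #0 SA[0]=23  'a'
  #1 SA[1]=22  'aa'
  #2 SA[2]=16  'aebbcfaa'
  #3 SA[3]=6  'aececebfdfaebbcfaa'
  #4 SA[4]=18  'bbcfaa'
  #5 SA[5]=19  'bcfaa'
  #6 SA[6]=12  'bfdfaebbcfaa'
  #7 SA[7]=4  'cdaececebfdfaebbcfaa'
  #8 SA[8]=10  'cebfdfaebbcfaa'
  #9 SA[9]=8  'cecebfdfaebbcfaa'
  #10 SA[10]=20  'cfaa'
  #11 SA[11]=5  'daececebfdfaebbcfaa'
  #12 SA[12]=3  'dcdaececebfdfaebbcfaa'
  #13 SA[13]=2  'ddcdaececebfdfaebbcfaa'
  #14 SA[14]=14  'dfaebbcfaa'
  #15 SA[15]=17  'ebbcfaa'
  #16 SA[16]=11  'ebfdfaebbcfaa'
  #17 SA[17]=9  'ecebfdfaebbcfaa'
  #18 SA[18]=7  'ececebfdfaebbcfaa'
  #19 SA[19]=21  'faa'
  #20 SA[20]=15  'faebbcfaa'
  #21 SA[21]=1  'fddcdaececebfdfaebbcfaa'
  #22 SA[22]=13  'fdfaebbcfaa'
  #23 SA[23]=0  'ffddcdaececebfdfaebbcfaa'

SA = [23, 22, 16, 6, 18, 19, 12, 4, 10, 8, 20, 5, 3, 2, 14, 17, 11, 9, 7, 21, 15, 1, 13, 0]
[i] adj suffixes → lcp
  [1] 23/22 → 1 ('a')
  [2] 22/16 → 1 ('a')
  [3] 16/6 → 2 ('ae')
  [4] 6/18 → 0 ('')
  [5] 18/19 → 1 ('b')
  [6] 19/12 → 1 ('b')
  [7] 12/4 → 0 ('')
  [8] 4/10 → 1 ('c')
  [9] 10/8 → 2 ('ce')
  [10] 8/20 → 1 ('c')
  [11] 20/5 → 0 ('')
  [12] 5/3 → 1 ('d')
  [13] 3/2 → 1 ('d')
  [14] 2/14 → 1 ('d')
  [15] 14/17 → 0 ('')
  [16] 17/11 → 2 ('eb')
  [17] 11/9 → 1 ('e')
  [18] 9/7 → 3 ('ece')
  [19] 7/21 → 0 ('')
  [20] 21/15 → 2 ('fa')
  [21] 15/1 → 1 ('f')
  [22] 1/13 → 2 ('fd')
  [23] 13/0 → 1 ('f')

n(n+1)/2 = 24·25/2 = 300
Σ LCP = 0 + 1 + 1 + 2 + 0 + 1 + 1 + 0 + 1 + 2 + 1 + 0 + 1 + 1 + 1 + 0 + 2 + 1 + 3 + 0 + 2 + 1 + 2 + 1 = 25
distinct = 300 − 25 = 275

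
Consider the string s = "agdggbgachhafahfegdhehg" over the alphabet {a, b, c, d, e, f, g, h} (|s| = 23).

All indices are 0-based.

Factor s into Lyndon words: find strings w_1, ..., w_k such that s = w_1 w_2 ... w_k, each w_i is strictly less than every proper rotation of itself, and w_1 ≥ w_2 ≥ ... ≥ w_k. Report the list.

["agdggbg", "achhafahfegdhehg"]

emit factor 1: 'agdggbg' (i=0, period=7)
emit factor 2: 'achhafahfegdhehg' (i=7, period=16)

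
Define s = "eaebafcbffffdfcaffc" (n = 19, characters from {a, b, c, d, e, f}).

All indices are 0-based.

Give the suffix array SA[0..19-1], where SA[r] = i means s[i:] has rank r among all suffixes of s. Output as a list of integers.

sorted suffixes:
  #0 SA[0]=1  'aebafcbffffdfcaffc'
  #1 SA[1]=4  'afcbffffdfcaffc'
  #2 SA[2]=15  'affc'
  #3 SA[3]=3  'bafcbffffdfcaffc'
  #4 SA[4]=7  'bffffdfcaffc'
  #5 SA[5]=18  'c'
  #6 SA[6]=14  'caffc'
  #7 SA[7]=6  'cbffffdfcaffc'
  #8 SA[8]=12  'dfcaffc'
  #9 SA[9]=0  'eaebafcbffffdfcaffc'
  #10 SA[10]=2  'ebafcbffffdfcaffc'
  #11 SA[11]=17  'fc'
  #12 SA[12]=13  'fcaffc'
  #13 SA[13]=5  'fcbffffdfcaffc'
  #14 SA[14]=11  'fdfcaffc'
  #15 SA[15]=16  'ffc'
  #16 SA[16]=10  'ffdfcaffc'
  #17 SA[17]=9  'fffdfcaffc'
  #18 SA[18]=8  'ffffdfcaffc'

[1, 4, 15, 3, 7, 18, 14, 6, 12, 0, 2, 17, 13, 5, 11, 16, 10, 9, 8]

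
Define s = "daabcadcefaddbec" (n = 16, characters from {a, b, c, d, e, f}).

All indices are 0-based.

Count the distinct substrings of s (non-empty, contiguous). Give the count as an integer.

sorted suffixes:
  #0 SA[0]=1  'aabcadcefaddbec'
  #1 SA[1]=2  'abcadcefaddbec'
  #2 SA[2]=5  'adcefaddbec'
  #3 SA[3]=10  'addbec'
  #4 SA[4]=3  'bcadcefaddbec'
  #5 SA[5]=13  'bec'
  #6 SA[6]=15  'c'
  #7 SA[7]=4  'cadcefaddbec'
  #8 SA[8]=7  'cefaddbec'
  #9 SA[9]=0  'daabcadcefaddbec'
  #10 SA[10]=12  'dbec'
  #11 SA[11]=6  'dcefaddbec'
  #12 SA[12]=11  'ddbec'
  #13 SA[13]=14  'ec'
  #14 SA[14]=8  'efaddbec'
  #15 SA[15]=9  'faddbec'

SA = [1, 2, 5, 10, 3, 13, 15, 4, 7, 0, 12, 6, 11, 14, 8, 9]
[i] adj suffixes → lcp
  [1] 1/2 → 1 ('a')
  [2] 2/5 → 1 ('a')
  [3] 5/10 → 2 ('ad')
  [4] 10/3 → 0 ('')
  [5] 3/13 → 1 ('b')
  [6] 13/15 → 0 ('')
  [7] 15/4 → 1 ('c')
  [8] 4/7 → 1 ('c')
  [9] 7/0 → 0 ('')
  [10] 0/12 → 1 ('d')
  [11] 12/6 → 1 ('d')
  [12] 6/11 → 1 ('d')
  [13] 11/14 → 0 ('')
  [14] 14/8 → 1 ('e')
  [15] 8/9 → 0 ('')

n(n+1)/2 = 16·17/2 = 136
Σ LCP = 0 + 1 + 1 + 2 + 0 + 1 + 0 + 1 + 1 + 0 + 1 + 1 + 1 + 0 + 1 + 0 = 11
distinct = 136 − 11 = 125

125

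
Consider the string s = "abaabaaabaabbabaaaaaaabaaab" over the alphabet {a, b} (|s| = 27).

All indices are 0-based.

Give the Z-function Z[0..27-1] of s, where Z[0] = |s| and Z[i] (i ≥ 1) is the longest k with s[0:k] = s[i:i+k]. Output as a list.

Z[0]=27
i=1: fresh scan; Z[1]=0
i=2: fresh scan; Z[2]=1 grow→box=[2,3)
i=3: fresh scan; Z[3]=4 grow→box=[3,7)
i=4: min(r-i=3, Z[1]=0)=0; Z[4]=0
i=5: min(r-i=2, Z[2]=1)=1; Z[5]=1
i=6: min(r-i=1, Z[3]=4)=1; Z[6]=1
i=7: fresh scan; Z[7]=5 grow→box=[7,12)
i=8: min(r-i=4, Z[1]=0)=0; Z[8]=0
i=9: min(r-i=3, Z[2]=1)=1; Z[9]=1
i=10: min(r-i=2, Z[3]=4)=2; Z[10]=2
i=11: min(r-i=1, Z[4]=0)=0; Z[11]=0
i=12: fresh scan; Z[12]=0
i=13: fresh scan; Z[13]=4 grow→box=[13,17)
i=14: min(r-i=3, Z[1]=0)=0; Z[14]=0
i=15: min(r-i=2, Z[2]=1)=1; Z[15]=1
i=16: min(r-i=1, Z[3]=4)=1; Z[16]=1
i=17: fresh scan; Z[17]=1 grow→box=[17,18)
i=18: fresh scan; Z[18]=1 grow→box=[18,19)
i=19: fresh scan; Z[19]=1 grow→box=[19,20)
i=20: fresh scan; Z[20]=1 grow→box=[20,21)
i=21: fresh scan; Z[21]=4 grow→box=[21,25)
i=22: min(r-i=3, Z[1]=0)=0; Z[22]=0
i=23: min(r-i=2, Z[2]=1)=1; Z[23]=1
i=24: min(r-i=1, Z[3]=4)=1; Z[24]=1
i=25: fresh scan; Z[25]=2 grow→box=[25,27)
i=26: min(r-i=1, Z[1]=0)=0; Z[26]=0

[27, 0, 1, 4, 0, 1, 1, 5, 0, 1, 2, 0, 0, 4, 0, 1, 1, 1, 1, 1, 1, 4, 0, 1, 1, 2, 0]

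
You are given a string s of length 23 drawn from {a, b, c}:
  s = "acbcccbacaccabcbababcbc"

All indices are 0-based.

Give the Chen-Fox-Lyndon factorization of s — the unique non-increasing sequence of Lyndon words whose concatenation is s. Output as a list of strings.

["acbcccb", "acacc", "abcb", "ababcbc"]

emit factor 1: 'acbcccb' (i=0, period=7)
emit factor 2: 'acacc' (i=7, period=5)
emit factor 3: 'abcb' (i=12, period=4)
emit factor 4: 'ababcbc' (i=16, period=7)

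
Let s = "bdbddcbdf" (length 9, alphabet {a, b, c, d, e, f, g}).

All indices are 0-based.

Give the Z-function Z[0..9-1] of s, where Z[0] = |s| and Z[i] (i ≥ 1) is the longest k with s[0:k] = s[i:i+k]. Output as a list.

[9, 0, 2, 0, 0, 0, 2, 0, 0]

Z[0]=9
i=1: i≥r, start 0; Z[1]=0
i=2: i≥r, start 0; Z[2]=2 extend→box=[2,4)
i=3: min(r-i=1, Z[1]=0)=0; Z[3]=0
i=4: i≥r, start 0; Z[4]=0
i=5: i≥r, start 0; Z[5]=0
i=6: i≥r, start 0; Z[6]=2 extend→box=[6,8)
i=7: min(r-i=1, Z[1]=0)=0; Z[7]=0
i=8: i≥r, start 0; Z[8]=0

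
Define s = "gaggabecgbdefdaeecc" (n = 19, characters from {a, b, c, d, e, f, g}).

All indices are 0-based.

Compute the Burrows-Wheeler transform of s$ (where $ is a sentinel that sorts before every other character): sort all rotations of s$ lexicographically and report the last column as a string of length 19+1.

cgdggaceefbebadeg$ca

rank  rotation              last
    0  $gaggabecgbdefdaeecc  c
    1  abecgbdefdaeecc$gagg  g
    2  aeecc$gaggabecgbdefd  d
    3  aggabecgbdefdaeecc$g  g
    4  bdefdaeecc$gaggabecg  g
    5  becgbdefdaeecc$gagga  a
    6  c$gaggabecgbdefdaeec  c
    7  cc$gaggabecgbdefdaee  e
    8  cgbdefdaeecc$gaggabe  e
    9  daeecc$gaggabecgbdef  f
   10  defdaeecc$gaggabecgb  b
   11  ecc$gaggabecgbdefdae  e
   12  ecgbdefdaeecc$gaggab  b
   13  eecc$gaggabecgbdefda  a
   14  efdaeecc$gaggabecgbd  d
   15  fdaeecc$gaggabecgbde  e
   16  gabecgbdefdaeecc$gag  g
   17  gaggabecgbdefdaeecc$  $
   18  gbdefdaeecc$gaggabec  c
   19  ggabecgbdefdaeecc$ga  a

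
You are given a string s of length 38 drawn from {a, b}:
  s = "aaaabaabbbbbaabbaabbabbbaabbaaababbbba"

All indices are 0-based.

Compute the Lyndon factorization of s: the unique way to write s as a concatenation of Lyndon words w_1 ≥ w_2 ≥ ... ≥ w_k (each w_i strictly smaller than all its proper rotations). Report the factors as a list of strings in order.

emit factor 1: 'aaaabaabbbbbaabbaabbabbbaabbaaababbbb' (i=0, period=37)
emit factor 2: 'a' (i=37, period=1)

["aaaabaabbbbbaabbaabbabbbaabbaaababbbb", "a"]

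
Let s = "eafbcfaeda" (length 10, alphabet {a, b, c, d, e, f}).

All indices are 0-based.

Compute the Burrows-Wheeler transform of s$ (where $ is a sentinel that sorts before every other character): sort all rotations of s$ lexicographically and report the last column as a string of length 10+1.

adfefbe$aca

rank  rotation     last
    0  $eafbcfaeda  a
    1  a$eafbcfaed  d
    2  aeda$eafbcf  f
    3  afbcfaeda$e  e
    4  bcfaeda$eaf  f
    5  cfaeda$eafb  b
    6  da$eafbcfae  e
    7  eafbcfaeda$  $
    8  eda$eafbcfa  a
    9  faeda$eafbc  c
   10  fbcfaeda$ea  a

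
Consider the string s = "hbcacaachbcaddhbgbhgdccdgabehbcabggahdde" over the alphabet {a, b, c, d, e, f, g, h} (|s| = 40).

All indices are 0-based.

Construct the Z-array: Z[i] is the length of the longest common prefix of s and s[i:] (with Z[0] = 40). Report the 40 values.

Z[0]=40
i=1: fresh scan; Z[1]=0
i=2: fresh scan; Z[2]=0
i=3: fresh scan; Z[3]=0
i=4: fresh scan; Z[4]=0
i=5: fresh scan; Z[5]=0
i=6: fresh scan; Z[6]=0
i=7: fresh scan; Z[7]=0
i=8: fresh scan; Z[8]=4 scan→box=[8,12)
i=9: min(r-i=3, Z[1]=0)=0; Z[9]=0
i=10: min(r-i=2, Z[2]=0)=0; Z[10]=0
i=11: min(r-i=1, Z[3]=0)=0; Z[11]=0
i=12: fresh scan; Z[12]=0
i=13: fresh scan; Z[13]=0
i=14: fresh scan; Z[14]=2 scan→box=[14,16)
i=15: min(r-i=1, Z[1]=0)=0; Z[15]=0
i=16: fresh scan; Z[16]=0
i=17: fresh scan; Z[17]=0
i=18: fresh scan; Z[18]=1 scan→box=[18,19)
i=19: fresh scan; Z[19]=0
i=20: fresh scan; Z[20]=0
i=21: fresh scan; Z[21]=0
i=22: fresh scan; Z[22]=0
i=23: fresh scan; Z[23]=0
i=24: fresh scan; Z[24]=0
i=25: fresh scan; Z[25]=0
i=26: fresh scan; Z[26]=0
i=27: fresh scan; Z[27]=0
i=28: fresh scan; Z[28]=4 scan→box=[28,32)
i=29: min(r-i=3, Z[1]=0)=0; Z[29]=0
i=30: min(r-i=2, Z[2]=0)=0; Z[30]=0
i=31: min(r-i=1, Z[3]=0)=0; Z[31]=0
i=32: fresh scan; Z[32]=0
i=33: fresh scan; Z[33]=0
i=34: fresh scan; Z[34]=0
i=35: fresh scan; Z[35]=0
i=36: fresh scan; Z[36]=1 scan→box=[36,37)
i=37: fresh scan; Z[37]=0
i=38: fresh scan; Z[38]=0
i=39: fresh scan; Z[39]=0

[40, 0, 0, 0, 0, 0, 0, 0, 4, 0, 0, 0, 0, 0, 2, 0, 0, 0, 1, 0, 0, 0, 0, 0, 0, 0, 0, 0, 4, 0, 0, 0, 0, 0, 0, 0, 1, 0, 0, 0]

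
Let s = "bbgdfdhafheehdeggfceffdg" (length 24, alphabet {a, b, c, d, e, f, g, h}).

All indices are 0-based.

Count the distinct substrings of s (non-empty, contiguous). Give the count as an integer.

sorted suffixes:
  #0 SA[0]=7  'afheehdeggfceffdg'
  #1 SA[1]=0  'bbgdfdhafheehdeggfceffdg'
  #2 SA[2]=1  'bgdfdhafheehdeggfceffdg'
  #3 SA[3]=18  'ceffdg'
  #4 SA[4]=13  'deggfceffdg'
  #5 SA[5]=3  'dfdhafheehdeggfceffdg'
  #6 SA[6]=22  'dg'
  #7 SA[7]=5  'dhafheehdeggfceffdg'
  #8 SA[8]=10  'eehdeggfceffdg'
  #9 SA[9]=19  'effdg'
  #10 SA[10]=14  'eggfceffdg'
  #11 SA[11]=11  'ehdeggfceffdg'
  #12 SA[12]=17  'fceffdg'
  #13 SA[13]=21  'fdg'
  #14 SA[14]=4  'fdhafheehdeggfceffdg'
  #15 SA[15]=20  'ffdg'
  #16 SA[16]=8  'fheehdeggfceffdg'
  #17 SA[17]=23  'g'
  #18 SA[18]=2  'gdfdhafheehdeggfceffdg'
  #19 SA[19]=16  'gfceffdg'
  #20 SA[20]=15  'ggfceffdg'
  #21 SA[21]=6  'hafheehdeggfceffdg'
  #22 SA[22]=12  'hdeggfceffdg'
  #23 SA[23]=9  'heehdeggfceffdg'

SA = [7, 0, 1, 18, 13, 3, 22, 5, 10, 19, 14, 11, 17, 21, 4, 20, 8, 23, 2, 16, 15, 6, 12, 9]
i: (SA[i-1],SA[i]) lcp shared
  1: (7,0) 0 ''
  2: (0,1) 1 'b'
  3: (1,18) 0 ''
  4: (18,13) 0 ''
  5: (13,3) 1 'd'
  6: (3,22) 1 'd'
  7: (22,5) 1 'd'
  8: (5,10) 0 ''
  9: (10,19) 1 'e'
  10: (19,14) 1 'e'
  11: (14,11) 1 'e'
  12: (11,17) 0 ''
  13: (17,21) 1 'f'
  14: (21,4) 2 'fd'
  15: (4,20) 1 'f'
  16: (20,8) 1 'f'
  17: (8,23) 0 ''
  18: (23,2) 1 'g'
  19: (2,16) 1 'g'
  20: (16,15) 1 'g'
  21: (15,6) 0 ''
  22: (6,12) 1 'h'
  23: (12,9) 1 'h'

n(n+1)/2 = 24·25/2 = 300
Σ LCP = 0 + 0 + 1 + 0 + 0 + 1 + 1 + 1 + 0 + 1 + 1 + 1 + 0 + 1 + 2 + 1 + 1 + 0 + 1 + 1 + 1 + 0 + 1 + 1 = 17
distinct = 300 − 17 = 283

283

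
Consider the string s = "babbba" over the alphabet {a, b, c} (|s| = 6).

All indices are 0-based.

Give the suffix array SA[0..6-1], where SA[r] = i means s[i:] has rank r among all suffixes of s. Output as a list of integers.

rank→(start, suffix):
  0 → (5, 'a')
  1 → (1, 'abbba')
  2 → (4, 'ba')
  3 → (0, 'babbba')
  4 → (3, 'bba')
  5 → (2, 'bbba')

[5, 1, 4, 0, 3, 2]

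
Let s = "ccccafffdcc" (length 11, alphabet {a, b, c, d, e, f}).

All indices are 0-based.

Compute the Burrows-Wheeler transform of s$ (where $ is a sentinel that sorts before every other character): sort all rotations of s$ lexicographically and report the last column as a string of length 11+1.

ccccdcc$fffa

rank  rotation      last
    0  $ccccafffdcc  c
    1  afffdcc$cccc  c
    2  c$ccccafffdc  c
    3  cafffdcc$ccc  c
    4  cc$ccccafffd  d
    5  ccafffdcc$cc  c
    6  cccafffdcc$c  c
    7  ccccafffdcc$  $
    8  dcc$ccccafff  f
    9  fdcc$ccccaff  f
   10  ffdcc$ccccaf  f
   11  fffdcc$cccca  a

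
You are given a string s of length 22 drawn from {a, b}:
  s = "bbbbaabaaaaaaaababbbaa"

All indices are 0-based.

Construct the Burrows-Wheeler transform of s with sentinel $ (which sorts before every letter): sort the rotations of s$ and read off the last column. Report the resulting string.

rank  rotation                 last
    0  $bbbbaabaaaaaaaababbbaa  a
    1  a$bbbbaabaaaaaaaababbba  a
    2  aa$bbbbaabaaaaaaaababbb  b
    3  aaaaaaaababbbaa$bbbbaab  b
    4  aaaaaaababbbaa$bbbbaaba  a
    5  aaaaaababbbaa$bbbbaabaa  a
    6  aaaaababbbaa$bbbbaabaaa  a
    7  aaaababbbaa$bbbbaabaaaa  a
    8  aaababbbaa$bbbbaabaaaaa  a
    9  aabaaaaaaaababbbaa$bbbb  b
   10  aababbbaa$bbbbaabaaaaaa  a
   11  abaaaaaaaababbbaa$bbbba  a
   12  ababbbaa$bbbbaabaaaaaaa  a
   13  abbbaa$bbbbaabaaaaaaaab  b
   14  baa$bbbbaabaaaaaaaababb  b
   15  baaaaaaaababbbaa$bbbbaa  a
   16  baabaaaaaaaababbbaa$bbb  b
   17  babbbaa$bbbbaabaaaaaaaa  a
   18  bbaa$bbbbaabaaaaaaaabab  b
   19  bbaabaaaaaaaababbbaa$bb  b
   20  bbbaa$bbbbaabaaaaaaaaba  a
   21  bbbaabaaaaaaaababbbaa$b  b
   22  bbbbaabaaaaaaaababbbaa$  $

aabbaaaaabaaabbababbab$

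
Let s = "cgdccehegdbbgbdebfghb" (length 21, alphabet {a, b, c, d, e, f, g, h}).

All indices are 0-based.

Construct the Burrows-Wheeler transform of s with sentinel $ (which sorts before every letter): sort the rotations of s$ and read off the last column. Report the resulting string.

bhdgebdc$ggbdhcbbecfge

rank  rotation                last
    0  $cgdccehegdbbgbdebfghb  b
    1  b$cgdccehegdbbgbdebfgh  h
    2  bbgbdebfghb$cgdccehegd  d
    3  bdebfghb$cgdccehegdbbg  g
    4  bfghb$cgdccehegdbbgbde  e
    5  bgbdebfghb$cgdccehegdb  b
    6  ccehegdbbgbdebfghb$cgd  d
    7  cehegdbbgbdebfghb$cgdc  c
    8  cgdccehegdbbgbdebfghb$  $
    9  dbbgbdebfghb$cgdcceheg  g
   10  dccehegdbbgbdebfghb$cg  g
   11  debfghb$cgdccehegdbbgb  b
   12  ebfghb$cgdccehegdbbgbd  d
   13  egdbbgbdebfghb$cgdcceh  h
   14  ehegdbbgbdebfghb$cgdcc  c
   15  fghb$cgdccehegdbbgbdeb  b
   16  gbdebfghb$cgdccehegdbb  b
   17  gdbbgbdebfghb$cgdccehe  e
   18  gdccehegdbbgbdebfghb$c  c
   19  ghb$cgdccehegdbbgbdebf  f
   20  hb$cgdccehegdbbgbdebfg  g
   21  hegdbbgbdebfghb$cgdcce  e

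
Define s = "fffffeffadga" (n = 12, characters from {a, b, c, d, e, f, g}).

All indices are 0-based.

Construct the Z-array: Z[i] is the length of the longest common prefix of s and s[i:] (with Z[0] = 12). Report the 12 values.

Z[0]=12
i=1: fresh scan; Z[1]=4 grow→box=[1,5)
i=2: min(r-i=3, Z[1]=4)=3; Z[2]=3
i=3: min(r-i=2, Z[2]=3)=2; Z[3]=2
i=4: min(r-i=1, Z[3]=2)=1; Z[4]=1
i=5: fresh scan; Z[5]=0
i=6: fresh scan; Z[6]=2 grow→box=[6,8)
i=7: min(r-i=1, Z[1]=4)=1; Z[7]=1
i=8: fresh scan; Z[8]=0
i=9: fresh scan; Z[9]=0
i=10: fresh scan; Z[10]=0
i=11: fresh scan; Z[11]=0

[12, 4, 3, 2, 1, 0, 2, 1, 0, 0, 0, 0]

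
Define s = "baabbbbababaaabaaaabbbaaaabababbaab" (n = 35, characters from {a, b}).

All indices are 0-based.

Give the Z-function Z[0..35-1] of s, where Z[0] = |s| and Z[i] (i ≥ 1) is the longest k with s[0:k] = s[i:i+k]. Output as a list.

[35, 0, 0, 1, 1, 1, 2, 0, 2, 0, 3, 0, 0, 0, 3, 0, 0, 0, 0, 1, 1, 3, 0, 0, 0, 0, 2, 0, 2, 0, 1, 4, 0, 0, 1]

Z[0]=35
i=1: outside box; Z[1]=0
i=2: outside box; Z[2]=0
i=3: outside box; Z[3]=1 grow→box=[3,4)
i=4: outside box; Z[4]=1 grow→box=[4,5)
i=5: outside box; Z[5]=1 grow→box=[5,6)
i=6: outside box; Z[6]=2 grow→box=[6,8)
i=7: min(r-i=1, Z[1]=0)=0; Z[7]=0
i=8: outside box; Z[8]=2 grow→box=[8,10)
i=9: min(r-i=1, Z[1]=0)=0; Z[9]=0
i=10: outside box; Z[10]=3 grow→box=[10,13)
i=11: min(r-i=2, Z[1]=0)=0; Z[11]=0
i=12: min(r-i=1, Z[2]=0)=0; Z[12]=0
i=13: outside box; Z[13]=0
i=14: outside box; Z[14]=3 grow→box=[14,17)
i=15: min(r-i=2, Z[1]=0)=0; Z[15]=0
i=16: min(r-i=1, Z[2]=0)=0; Z[16]=0
i=17: outside box; Z[17]=0
i=18: outside box; Z[18]=0
i=19: outside box; Z[19]=1 grow→box=[19,20)
i=20: outside box; Z[20]=1 grow→box=[20,21)
i=21: outside box; Z[21]=3 grow→box=[21,24)
i=22: min(r-i=2, Z[1]=0)=0; Z[22]=0
i=23: min(r-i=1, Z[2]=0)=0; Z[23]=0
i=24: outside box; Z[24]=0
i=25: outside box; Z[25]=0
i=26: outside box; Z[26]=2 grow→box=[26,28)
i=27: min(r-i=1, Z[1]=0)=0; Z[27]=0
i=28: outside box; Z[28]=2 grow→box=[28,30)
i=29: min(r-i=1, Z[1]=0)=0; Z[29]=0
i=30: outside box; Z[30]=1 grow→box=[30,31)
i=31: outside box; Z[31]=4 grow→box=[31,35)
i=32: min(r-i=3, Z[1]=0)=0; Z[32]=0
i=33: min(r-i=2, Z[2]=0)=0; Z[33]=0
i=34: min(r-i=1, Z[3]=1)=1; Z[34]=1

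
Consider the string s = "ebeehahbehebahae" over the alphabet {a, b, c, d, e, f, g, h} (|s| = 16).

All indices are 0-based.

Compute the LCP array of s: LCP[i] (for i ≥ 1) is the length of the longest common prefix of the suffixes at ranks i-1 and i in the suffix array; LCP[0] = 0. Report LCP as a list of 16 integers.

rank→(start, suffix):
  0 → (14, 'ae')
  1 → (12, 'ahae')
  2 → (5, 'ahbehebahae')
  3 → (11, 'bahae')
  4 → (1, 'beehahbehebahae')
  5 → (7, 'behebahae')
  6 → (15, 'e')
  7 → (10, 'ebahae')
  8 → (0, 'ebeehahbehebahae')
  9 → (2, 'eehahbehebahae')
  10 → (3, 'ehahbehebahae')
  11 → (8, 'ehebahae')
  12 → (13, 'hae')
  13 → (4, 'hahbehebahae')
  14 → (6, 'hbehebahae')
  15 → (9, 'hebahae')

SA = [14, 12, 5, 11, 1, 7, 15, 10, 0, 2, 3, 8, 13, 4, 6, 9]
rank  pair      lcp
   1  s[14:],s[12:]  1  'a'
   2  s[12:],s[5:]  2  'ah'
   3  s[5:],s[11:]  0  ''
   4  s[11:],s[1:]  1  'b'
   5  s[1:],s[7:]  2  'be'
   6  s[7:],s[15:]  0  ''
   7  s[15:],s[10:]  1  'e'
   8  s[10:],s[0:]  2  'eb'
   9  s[0:],s[2:]  1  'e'
  10  s[2:],s[3:]  1  'e'
  11  s[3:],s[8:]  2  'eh'
  12  s[8:],s[13:]  0  ''
  13  s[13:],s[4:]  2  'ha'
  14  s[4:],s[6:]  1  'h'
  15  s[6:],s[9:]  1  'h'

[0, 1, 2, 0, 1, 2, 0, 1, 2, 1, 1, 2, 0, 2, 1, 1]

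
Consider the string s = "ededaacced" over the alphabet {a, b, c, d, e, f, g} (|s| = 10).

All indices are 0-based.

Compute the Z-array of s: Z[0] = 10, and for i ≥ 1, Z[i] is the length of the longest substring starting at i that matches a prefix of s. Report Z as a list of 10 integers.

Z[0]=10
i=1: i≥r, start 0; Z[1]=0
i=2: i≥r, start 0; Z[2]=2 extend→box=[2,4)
i=3: min(r-i=1, Z[1]=0)=0; Z[3]=0
i=4: i≥r, start 0; Z[4]=0
i=5: i≥r, start 0; Z[5]=0
i=6: i≥r, start 0; Z[6]=0
i=7: i≥r, start 0; Z[7]=0
i=8: i≥r, start 0; Z[8]=2 extend→box=[8,10)
i=9: min(r-i=1, Z[1]=0)=0; Z[9]=0

[10, 0, 2, 0, 0, 0, 0, 0, 2, 0]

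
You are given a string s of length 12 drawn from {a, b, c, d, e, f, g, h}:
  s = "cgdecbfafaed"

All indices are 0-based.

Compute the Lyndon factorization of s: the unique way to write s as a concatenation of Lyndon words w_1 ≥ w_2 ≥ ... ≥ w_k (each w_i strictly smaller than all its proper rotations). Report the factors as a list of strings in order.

emit factor 1: 'cgde' (i=0, period=4)
emit factor 2: 'c' (i=4, period=1)
emit factor 3: 'bf' (i=5, period=2)
emit factor 4: 'af' (i=7, period=2)
emit factor 5: 'aed' (i=9, period=3)

["cgde", "c", "bf", "af", "aed"]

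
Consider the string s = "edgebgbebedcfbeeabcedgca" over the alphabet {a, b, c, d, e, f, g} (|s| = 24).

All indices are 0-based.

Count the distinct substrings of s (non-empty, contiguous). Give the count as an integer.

rank | idx | suffix
   0 |  23 | a
   1 |  16 | abcedgca
   2 |  17 | bcedgca
   3 |   6 | bebedcfbeeabcedgca
   4 |   8 | bedcfbeeabcedgca
   5 |  13 | beeabcedgca
   6 |   4 | bgbebedcfbeeabcedgca
   7 |  22 | ca
   8 |  18 | cedgca
   9 |  11 | cfbeeabcedgca
  10 |  10 | dcfbeeabcedgca
  11 |  20 | dgca
  12 |   1 | dgebgbebedcfbeeabcedgca
  13 |  15 | eabcedgca
  14 |   7 | ebedcfbeeabcedgca
  15 |   3 | ebgbebedcfbeeabcedgca
  16 |   9 | edcfbeeabcedgca
  17 |  19 | edgca
  18 |   0 | edgebgbebedcfbeeabcedgca
  19 |  14 | eeabcedgca
  20 |  12 | fbeeabcedgca
  21 |   5 | gbebedcfbeeabcedgca
  22 |  21 | gca
  23 |   2 | gebgbebedcfbeeabcedgca

SA = [23, 16, 17, 6, 8, 13, 4, 22, 18, 11, 10, 20, 1, 15, 7, 3, 9, 19, 0, 14, 12, 5, 21, 2]
rank  pair      lcp
   1  s[23:],s[16:]  1  'a'
   2  s[16:],s[17:]  0  ''
   3  s[17:],s[6:]  1  'b'
   4  s[6:],s[8:]  2  'be'
   5  s[8:],s[13:]  2  'be'
   6  s[13:],s[4:]  1  'b'
   7  s[4:],s[22:]  0  ''
   8  s[22:],s[18:]  1  'c'
   9  s[18:],s[11:]  1  'c'
  10  s[11:],s[10:]  0  ''
  11  s[10:],s[20:]  1  'd'
  12  s[20:],s[1:]  2  'dg'
  13  s[1:],s[15:]  0  ''
  14  s[15:],s[7:]  1  'e'
  15  s[7:],s[3:]  2  'eb'
  16  s[3:],s[9:]  1  'e'
  17  s[9:],s[19:]  2  'ed'
  18  s[19:],s[0:]  3  'edg'
  19  s[0:],s[14:]  1  'e'
  20  s[14:],s[12:]  0  ''
  21  s[12:],s[5:]  0  ''
  22  s[5:],s[21:]  1  'g'
  23  s[21:],s[2:]  1  'g'

n(n+1)/2 = 24·25/2 = 300
Σ LCP = 0 + 1 + 0 + 1 + 2 + 2 + 1 + 0 + 1 + 1 + 0 + 1 + 2 + 0 + 1 + 2 + 1 + 2 + 3 + 1 + 0 + 0 + 1 + 1 = 24
distinct = 300 − 24 = 276

276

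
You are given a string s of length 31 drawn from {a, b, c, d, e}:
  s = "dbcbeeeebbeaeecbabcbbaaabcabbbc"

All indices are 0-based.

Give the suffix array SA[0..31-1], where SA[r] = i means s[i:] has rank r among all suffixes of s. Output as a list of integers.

rank→(start, suffix):
  0 → (21, 'aaabcabbbc')
  1 → (22, 'aabcabbbc')
  2 → (26, 'abbbc')
  3 → (23, 'abcabbbc')
  4 → (16, 'abcbbaaabcabbbc')
  5 → (11, 'aeecbabcbbaaabcabbbc')
  6 → (20, 'baaabcabbbc')
  7 → (15, 'babcbbaaabcabbbc')
  8 → (19, 'bbaaabcabbbc')
  9 → (27, 'bbbc')
  10 → (28, 'bbc')
  11 → (8, 'bbeaeecbabcbbaaabcabbbc')
  12 → (29, 'bc')
  13 → (24, 'bcabbbc')
  14 → (17, 'bcbbaaabcabbbc')
  15 → (1, 'bcbeeeebbeaeecbabcbbaaabcabbbc')
  16 → (9, 'beaeecbabcbbaaabcabbbc')
  17 → (3, 'beeeebbeaeecbabcbbaaabcabbbc')
  18 → (30, 'c')
  19 → (25, 'cabbbc')
  20 → (14, 'cbabcbbaaabcabbbc')
  21 → (18, 'cbbaaabcabbbc')
  22 → (2, 'cbeeeebbeaeecbabcbbaaabcabbbc')
  23 → (0, 'dbcbeeeebbeaeecbabcbbaaabcabbbc')
  24 → (10, 'eaeecbabcbbaaabcabbbc')
  25 → (7, 'ebbeaeecbabcbbaaabcabbbc')
  26 → (13, 'ecbabcbbaaabcabbbc')
  27 → (6, 'eebbeaeecbabcbbaaabcabbbc')
  28 → (12, 'eecbabcbbaaabcabbbc')
  29 → (5, 'eeebbeaeecbabcbbaaabcabbbc')
  30 → (4, 'eeeebbeaeecbabcbbaaabcabbbc')

[21, 22, 26, 23, 16, 11, 20, 15, 19, 27, 28, 8, 29, 24, 17, 1, 9, 3, 30, 25, 14, 18, 2, 0, 10, 7, 13, 6, 12, 5, 4]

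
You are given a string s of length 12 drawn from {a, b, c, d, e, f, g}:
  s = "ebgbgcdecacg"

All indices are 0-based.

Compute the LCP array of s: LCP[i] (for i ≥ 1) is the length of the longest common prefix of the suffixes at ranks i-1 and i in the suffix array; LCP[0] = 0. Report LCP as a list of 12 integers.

[0, 0, 2, 0, 1, 1, 0, 0, 1, 0, 1, 1]

sorted suffixes:
  #0 SA[0]=9  'acg'
  #1 SA[1]=1  'bgbgcdecacg'
  #2 SA[2]=3  'bgcdecacg'
  #3 SA[3]=8  'cacg'
  #4 SA[4]=5  'cdecacg'
  #5 SA[5]=10  'cg'
  #6 SA[6]=6  'decacg'
  #7 SA[7]=0  'ebgbgcdecacg'
  #8 SA[8]=7  'ecacg'
  #9 SA[9]=11  'g'
  #10 SA[10]=2  'gbgcdecacg'
  #11 SA[11]=4  'gcdecacg'

SA = [9, 1, 3, 8, 5, 10, 6, 0, 7, 11, 2, 4]
i: (SA[i-1],SA[i]) lcp shared
  1: (9,1) 0 ''
  2: (1,3) 2 'bg'
  3: (3,8) 0 ''
  4: (8,5) 1 'c'
  5: (5,10) 1 'c'
  6: (10,6) 0 ''
  7: (6,0) 0 ''
  8: (0,7) 1 'e'
  9: (7,11) 0 ''
  10: (11,2) 1 'g'
  11: (2,4) 1 'g'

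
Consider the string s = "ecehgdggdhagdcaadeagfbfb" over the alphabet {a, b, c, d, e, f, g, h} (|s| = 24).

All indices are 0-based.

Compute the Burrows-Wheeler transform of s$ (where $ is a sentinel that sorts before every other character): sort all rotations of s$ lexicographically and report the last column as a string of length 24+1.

bcaheffdegaggd$cbgahgadde

rank  rotation                   last
    0  $ecehgdggdhagdcaadeagfbfb  b
    1  aadeagfbfb$ecehgdggdhagdc  c
    2  adeagfbfb$ecehgdggdhagdca  a
    3  agdcaadeagfbfb$ecehgdggdh  h
    4  agfbfb$ecehgdggdhagdcaade  e
    5  b$ecehgdggdhagdcaadeagfbf  f
    6  bfb$ecehgdggdhagdcaadeagf  f
    7  caadeagfbfb$ecehgdggdhagd  d
    8  cehgdggdhagdcaadeagfbfb$e  e
    9  dcaadeagfbfb$ecehgdggdhag  g
   10  deagfbfb$ecehgdggdhagdcaa  a
   11  dggdhagdcaadeagfbfb$ecehg  g
   12  dhagdcaadeagfbfb$ecehgdgg  g
   13  eagfbfb$ecehgdggdhagdcaad  d
   14  ecehgdggdhagdcaadeagfbfb$  $
   15  ehgdggdhagdcaadeagfbfb$ec  c
   16  fb$ecehgdggdhagdcaadeagfb  b
   17  fbfb$ecehgdggdhagdcaadeag  g
   18  gdcaadeagfbfb$ecehgdggdha  a
   19  gdggdhagdcaadeagfbfb$eceh  h
   20  gdhagdcaadeagfbfb$ecehgdg  g
   21  gfbfb$ecehgdggdhagdcaadea  a
   22  ggdhagdcaadeagfbfb$ecehgd  d
   23  hagdcaadeagfbfb$ecehgdggd  d
   24  hgdggdhagdcaadeagfbfb$ece  e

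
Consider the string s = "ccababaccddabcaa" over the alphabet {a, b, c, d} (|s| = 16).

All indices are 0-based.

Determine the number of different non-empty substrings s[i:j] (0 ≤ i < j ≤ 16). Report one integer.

rank | idx | suffix
   0 |  15 | a
   1 |  14 | aa
   2 |   2 | ababaccddabcaa
   3 |   4 | abaccddabcaa
   4 |  11 | abcaa
   5 |   6 | accddabcaa
   6 |   3 | babaccddabcaa
   7 |   5 | baccddabcaa
   8 |  12 | bcaa
   9 |  13 | caa
  10 |   1 | cababaccddabcaa
  11 |   0 | ccababaccddabcaa
  12 |   7 | ccddabcaa
  13 |   8 | cddabcaa
  14 |  10 | dabcaa
  15 |   9 | ddabcaa

SA = [15, 14, 2, 4, 11, 6, 3, 5, 12, 13, 1, 0, 7, 8, 10, 9]
i: (SA[i-1],SA[i]) lcp shared
  1: (15,14) 1 'a'
  2: (14,2) 1 'a'
  3: (2,4) 3 'aba'
  4: (4,11) 2 'ab'
  5: (11,6) 1 'a'
  6: (6,3) 0 ''
  7: (3,5) 2 'ba'
  8: (5,12) 1 'b'
  9: (12,13) 0 ''
  10: (13,1) 2 'ca'
  11: (1,0) 1 'c'
  12: (0,7) 2 'cc'
  13: (7,8) 1 'c'
  14: (8,10) 0 ''
  15: (10,9) 1 'd'

n(n+1)/2 = 16·17/2 = 136
Σ LCP = 0 + 1 + 1 + 3 + 2 + 1 + 0 + 2 + 1 + 0 + 2 + 1 + 2 + 1 + 0 + 1 = 18
distinct = 136 − 18 = 118

118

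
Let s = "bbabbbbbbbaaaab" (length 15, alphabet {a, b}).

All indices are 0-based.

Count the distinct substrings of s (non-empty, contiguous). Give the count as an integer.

rank | idx | suffix
   0 |  10 | aaaab
   1 |  11 | aaab
   2 |  12 | aab
   3 |  13 | ab
   4 |   2 | abbbbbbbaaaab
   5 |  14 | b
   6 |   9 | baaaab
   7 |   1 | babbbbbbbaaaab
   8 |   8 | bbaaaab
   9 |   0 | bbabbbbbbbaaaab
  10 |   7 | bbbaaaab
  11 |   6 | bbbbaaaab
  12 |   5 | bbbbbaaaab
  13 |   4 | bbbbbbaaaab
  14 |   3 | bbbbbbbaaaab

SA = [10, 11, 12, 13, 2, 14, 9, 1, 8, 0, 7, 6, 5, 4, 3]
[i] adj suffixes → lcp
  [1] 10/11 → 3 ('aaa')
  [2] 11/12 → 2 ('aa')
  [3] 12/13 → 1 ('a')
  [4] 13/2 → 2 ('ab')
  [5] 2/14 → 0 ('')
  [6] 14/9 → 1 ('b')
  [7] 9/1 → 2 ('ba')
  [8] 1/8 → 1 ('b')
  [9] 8/0 → 3 ('bba')
  [10] 0/7 → 2 ('bb')
  [11] 7/6 → 3 ('bbb')
  [12] 6/5 → 4 ('bbbb')
  [13] 5/4 → 5 ('bbbbb')
  [14] 4/3 → 6 ('bbbbbb')

n(n+1)/2 = 15·16/2 = 120
Σ LCP = 0 + 3 + 2 + 1 + 2 + 0 + 1 + 2 + 1 + 3 + 2 + 3 + 4 + 5 + 6 = 35
distinct = 120 − 35 = 85

85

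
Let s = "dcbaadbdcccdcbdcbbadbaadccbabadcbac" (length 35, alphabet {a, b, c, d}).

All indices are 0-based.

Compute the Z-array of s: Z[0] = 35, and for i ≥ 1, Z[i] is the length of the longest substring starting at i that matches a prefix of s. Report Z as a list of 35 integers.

Z[0]=35
i=1: fresh scan; Z[1]=0
i=2: fresh scan; Z[2]=0
i=3: fresh scan; Z[3]=0
i=4: fresh scan; Z[4]=0
i=5: fresh scan; Z[5]=1 grow→box=[5,6)
i=6: fresh scan; Z[6]=0
i=7: fresh scan; Z[7]=2 grow→box=[7,9)
i=8: min(r-i=1, Z[1]=0)=0; Z[8]=0
i=9: fresh scan; Z[9]=0
i=10: fresh scan; Z[10]=0
i=11: fresh scan; Z[11]=3 grow→box=[11,14)
i=12: min(r-i=2, Z[1]=0)=0; Z[12]=0
i=13: min(r-i=1, Z[2]=0)=0; Z[13]=0
i=14: fresh scan; Z[14]=3 grow→box=[14,17)
i=15: min(r-i=2, Z[1]=0)=0; Z[15]=0
i=16: min(r-i=1, Z[2]=0)=0; Z[16]=0
i=17: fresh scan; Z[17]=0
i=18: fresh scan; Z[18]=0
i=19: fresh scan; Z[19]=1 grow→box=[19,20)
i=20: fresh scan; Z[20]=0
i=21: fresh scan; Z[21]=0
i=22: fresh scan; Z[22]=0
i=23: fresh scan; Z[23]=2 grow→box=[23,25)
i=24: min(r-i=1, Z[1]=0)=0; Z[24]=0
i=25: fresh scan; Z[25]=0
i=26: fresh scan; Z[26]=0
i=27: fresh scan; Z[27]=0
i=28: fresh scan; Z[28]=0
i=29: fresh scan; Z[29]=0
i=30: fresh scan; Z[30]=4 grow→box=[30,34)
i=31: min(r-i=3, Z[1]=0)=0; Z[31]=0
i=32: min(r-i=2, Z[2]=0)=0; Z[32]=0
i=33: min(r-i=1, Z[3]=0)=0; Z[33]=0
i=34: fresh scan; Z[34]=0

[35, 0, 0, 0, 0, 1, 0, 2, 0, 0, 0, 3, 0, 0, 3, 0, 0, 0, 0, 1, 0, 0, 0, 2, 0, 0, 0, 0, 0, 0, 4, 0, 0, 0, 0]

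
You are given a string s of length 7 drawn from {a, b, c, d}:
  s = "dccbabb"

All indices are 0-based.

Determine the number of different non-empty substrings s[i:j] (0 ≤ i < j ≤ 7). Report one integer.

sorted suffixes:
  #0 SA[0]=4  'abb'
  #1 SA[1]=6  'b'
  #2 SA[2]=3  'babb'
  #3 SA[3]=5  'bb'
  #4 SA[4]=2  'cbabb'
  #5 SA[5]=1  'ccbabb'
  #6 SA[6]=0  'dccbabb'

SA = [4, 6, 3, 5, 2, 1, 0]
rank  pair      lcp
   1  s[4:],s[6:]  0  ''
   2  s[6:],s[3:]  1  'b'
   3  s[3:],s[5:]  1  'b'
   4  s[5:],s[2:]  0  ''
   5  s[2:],s[1:]  1  'c'
   6  s[1:],s[0:]  0  ''

n(n+1)/2 = 7·8/2 = 28
Σ LCP = 0 + 0 + 1 + 1 + 0 + 1 + 0 = 3
distinct = 28 − 3 = 25

25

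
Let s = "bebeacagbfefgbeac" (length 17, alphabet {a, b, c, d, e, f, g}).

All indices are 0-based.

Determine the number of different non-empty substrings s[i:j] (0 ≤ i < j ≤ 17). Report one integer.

sorted suffixes:
  #0 SA[0]=15  'ac'
  #1 SA[1]=4  'acagbfefgbeac'
  #2 SA[2]=6  'agbfefgbeac'
  #3 SA[3]=13  'beac'
  #4 SA[4]=2  'beacagbfefgbeac'
  #5 SA[5]=0  'bebeacagbfefgbeac'
  #6 SA[6]=8  'bfefgbeac'
  #7 SA[7]=16  'c'
  #8 SA[8]=5  'cagbfefgbeac'
  #9 SA[9]=14  'eac'
  #10 SA[10]=3  'eacagbfefgbeac'
  #11 SA[11]=1  'ebeacagbfefgbeac'
  #12 SA[12]=10  'efgbeac'
  #13 SA[13]=9  'fefgbeac'
  #14 SA[14]=11  'fgbeac'
  #15 SA[15]=12  'gbeac'
  #16 SA[16]=7  'gbfefgbeac'

SA = [15, 4, 6, 13, 2, 0, 8, 16, 5, 14, 3, 1, 10, 9, 11, 12, 7]
rank  pair      lcp
   1  s[15:],s[4:]  2  'ac'
   2  s[4:],s[6:]  1  'a'
   3  s[6:],s[13:]  0  ''
   4  s[13:],s[2:]  4  'beac'
   5  s[2:],s[0:]  2  'be'
   6  s[0:],s[8:]  1  'b'
   7  s[8:],s[16:]  0  ''
   8  s[16:],s[5:]  1  'c'
   9  s[5:],s[14:]  0  ''
  10  s[14:],s[3:]  3  'eac'
  11  s[3:],s[1:]  1  'e'
  12  s[1:],s[10:]  1  'e'
  13  s[10:],s[9:]  0  ''
  14  s[9:],s[11:]  1  'f'
  15  s[11:],s[12:]  0  ''
  16  s[12:],s[7:]  2  'gb'

n(n+1)/2 = 17·18/2 = 153
Σ LCP = 0 + 2 + 1 + 0 + 4 + 2 + 1 + 0 + 1 + 0 + 3 + 1 + 1 + 0 + 1 + 0 + 2 = 19
distinct = 153 − 19 = 134

134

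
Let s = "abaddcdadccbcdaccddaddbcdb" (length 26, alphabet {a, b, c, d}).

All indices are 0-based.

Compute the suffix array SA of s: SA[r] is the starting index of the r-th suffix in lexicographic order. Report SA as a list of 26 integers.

[0, 14, 7, 19, 2, 25, 1, 11, 22, 10, 9, 15, 12, 5, 23, 16, 13, 6, 18, 24, 21, 8, 4, 17, 20, 3]

rank→(start, suffix):
  0 → (0, 'abaddcdadccbcdaccddaddbcdb')
  1 → (14, 'accddaddbcdb')
  2 → (7, 'adccbcdaccddaddbcdb')
  3 → (19, 'addbcdb')
  4 → (2, 'addcdadccbcdaccddaddbcdb')
  5 → (25, 'b')
  6 → (1, 'baddcdadccbcdaccddaddbcdb')
  7 → (11, 'bcdaccddaddbcdb')
  8 → (22, 'bcdb')
  9 → (10, 'cbcdaccddaddbcdb')
  10 → (9, 'ccbcdaccddaddbcdb')
  11 → (15, 'ccddaddbcdb')
  12 → (12, 'cdaccddaddbcdb')
  13 → (5, 'cdadccbcdaccddaddbcdb')
  14 → (23, 'cdb')
  15 → (16, 'cddaddbcdb')
  16 → (13, 'daccddaddbcdb')
  17 → (6, 'dadccbcdaccddaddbcdb')
  18 → (18, 'daddbcdb')
  19 → (24, 'db')
  20 → (21, 'dbcdb')
  21 → (8, 'dccbcdaccddaddbcdb')
  22 → (4, 'dcdadccbcdaccddaddbcdb')
  23 → (17, 'ddaddbcdb')
  24 → (20, 'ddbcdb')
  25 → (3, 'ddcdadccbcdaccddaddbcdb')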